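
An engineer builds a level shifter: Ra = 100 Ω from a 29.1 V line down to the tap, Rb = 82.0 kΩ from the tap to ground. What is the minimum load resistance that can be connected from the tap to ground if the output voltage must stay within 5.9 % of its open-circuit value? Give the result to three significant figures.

Output resistance R_th = Ra‖Rb = (100 × 82000)/82100 = 99.88 Ω.
The fractional drop is R_th/(R_th + R_L); requiring this ≤ 0.0590 gives R_L ≥ R_th(1/0.0590 − 1) = 99.88 × 15.95 = 1.59 kΩ.

R_L(min) ≈ 1.59 kΩ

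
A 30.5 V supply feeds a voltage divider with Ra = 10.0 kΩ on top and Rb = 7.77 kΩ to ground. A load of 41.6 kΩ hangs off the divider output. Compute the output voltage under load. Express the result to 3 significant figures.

V_out ≈ 12.1 V

The load sits in parallel with Rb: Rb‖R_L = (7.77 × 41.6) / (7.77 + 41.6) = 6.547 kΩ.
V_out = 30.5 × 6.547 / (10.0 + 6.547) = 30.5 × 6.547/16.55 = 12.1 V.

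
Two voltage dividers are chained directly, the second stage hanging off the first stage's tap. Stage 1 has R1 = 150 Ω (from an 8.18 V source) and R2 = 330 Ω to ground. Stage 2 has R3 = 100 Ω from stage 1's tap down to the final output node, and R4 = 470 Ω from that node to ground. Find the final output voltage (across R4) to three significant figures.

Stage 2 presents R3+R4 = 570.0 Ω as a load on stage 1's tap.
Stage 1's lower leg becomes R2‖(R3+R4) = 209.0 Ω, so V_mid = 8.18 × 209.0/359.0 = 4.762 V.
Stage 2 is itself unloaded: V_out = V_mid × R4/(R3+R4) = 4.762 × 470/570.0 = 3.93 V.

V_out ≈ 3.93 V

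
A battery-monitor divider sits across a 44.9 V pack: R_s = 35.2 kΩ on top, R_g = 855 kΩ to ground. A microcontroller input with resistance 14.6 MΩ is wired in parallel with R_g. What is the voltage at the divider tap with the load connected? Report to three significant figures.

The load sits in parallel with R_g: R_g‖R_L = (855 × 14600) / (855 + 14600) = 807.7 kΩ.
V_out = 44.9 × 807.7 / (35.2 + 807.7) = 44.9 × 807.7/842.9 = 43.0 V.

V_out ≈ 43.0 V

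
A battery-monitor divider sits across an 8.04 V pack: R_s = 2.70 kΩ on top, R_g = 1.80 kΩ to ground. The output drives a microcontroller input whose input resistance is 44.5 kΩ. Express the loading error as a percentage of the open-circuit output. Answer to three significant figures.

The divider's output (Thévenin) resistance is R_s‖R_g = 1.080 kΩ.
Fractional drop under load = R_th/(R_th + R_L) = 1.080 / (1.080 + 44.5) = 0.02369.
So the output falls by 2.37 %.

2.37 %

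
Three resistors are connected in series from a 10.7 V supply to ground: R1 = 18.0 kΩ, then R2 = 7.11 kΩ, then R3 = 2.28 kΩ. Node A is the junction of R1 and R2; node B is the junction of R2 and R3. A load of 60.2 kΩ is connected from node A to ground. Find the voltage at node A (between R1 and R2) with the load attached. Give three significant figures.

Below node A the series string R2+R3 = 9.390 kΩ sits in parallel with the 60.2 kΩ load: 8.123 kΩ.
V_A = 10.7 × 8.123/(18.0 + 8.123) = 3.33 V.

V ≈ 3.33 V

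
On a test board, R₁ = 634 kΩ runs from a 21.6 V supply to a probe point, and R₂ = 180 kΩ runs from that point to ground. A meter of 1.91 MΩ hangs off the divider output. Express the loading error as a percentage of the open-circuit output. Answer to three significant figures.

The divider's output (Thévenin) resistance is R₁‖R₂ = 140.2 kΩ.
Fractional drop under load = R_th/(R_th + R_L) = 140.2 / (140.2 + 1910) = 0.06838.
So the output falls by 6.84 %.

6.84 %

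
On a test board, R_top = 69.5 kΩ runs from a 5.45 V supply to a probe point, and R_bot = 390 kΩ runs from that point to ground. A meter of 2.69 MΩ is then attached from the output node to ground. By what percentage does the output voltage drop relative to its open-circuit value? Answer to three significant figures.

2.15 %

The divider's output (Thévenin) resistance is R_top‖R_bot = 58.99 kΩ.
Fractional drop under load = R_th/(R_th + R_L) = 58.99 / (58.99 + 2690) = 0.02146.
So the output falls by 2.15 %.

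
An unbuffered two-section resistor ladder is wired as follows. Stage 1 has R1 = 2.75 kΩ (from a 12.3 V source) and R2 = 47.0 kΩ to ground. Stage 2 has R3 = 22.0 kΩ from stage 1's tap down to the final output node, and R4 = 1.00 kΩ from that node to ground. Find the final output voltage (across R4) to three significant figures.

V_out ≈ 0.454 V

Stage 2 presents R3+R4 = 23.00 kΩ as a load on stage 1's tap.
Stage 1's lower leg becomes R2‖(R3+R4) = 15.44 kΩ, so V_mid = 12.3 × 15.44/18.19 = 10.44 V.
Stage 2 is itself unloaded: V_out = V_mid × R4/(R3+R4) = 10.44 × 1.00/23.00 = 0.454 V.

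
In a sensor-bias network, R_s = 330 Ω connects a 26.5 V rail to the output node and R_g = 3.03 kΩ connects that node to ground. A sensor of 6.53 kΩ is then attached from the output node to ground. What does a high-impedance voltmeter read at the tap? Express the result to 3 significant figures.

The load sits in parallel with R_g: R_g‖R_L = (3030 × 6530) / (3030 + 6530) = 2070 Ω.
V_out = 26.5 × 2070 / (330 + 2070) = 26.5 × 2070/2400 = 22.9 V.
(Unloaded it would have been 23.9 V.)

V_out ≈ 22.9 V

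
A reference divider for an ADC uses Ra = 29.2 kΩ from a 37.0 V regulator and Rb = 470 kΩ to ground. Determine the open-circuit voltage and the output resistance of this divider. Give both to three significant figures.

V_th = 34.8 V, R_th = 27.5 kΩ

V_th is the open-circuit tap voltage: 37.0 × 470/(29.2 + 470) = 34.8 V.
With the supply zeroed, Ra and Rb appear in parallel from the tap: R_th = Ra‖Rb = (29.2 × 470)/499.2 = 27.5 kΩ.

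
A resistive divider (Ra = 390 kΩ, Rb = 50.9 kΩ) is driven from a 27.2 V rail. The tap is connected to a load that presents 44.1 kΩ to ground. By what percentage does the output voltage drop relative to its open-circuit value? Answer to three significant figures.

The divider's output (Thévenin) resistance is Ra‖Rb = 45.02 kΩ.
Fractional drop under load = R_th/(R_th + R_L) = 45.02 / (45.02 + 44.1) = 0.5052.
So the output falls by 50.5 %.

50.5 %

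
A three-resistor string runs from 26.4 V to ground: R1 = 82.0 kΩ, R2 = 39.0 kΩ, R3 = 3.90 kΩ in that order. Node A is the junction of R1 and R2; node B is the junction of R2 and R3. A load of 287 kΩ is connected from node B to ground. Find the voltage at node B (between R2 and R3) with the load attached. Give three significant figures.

At node B, R3 is in parallel with the load: R3‖R_L = 3.848 kΩ.
Below node A the resistance is R2 + (R3‖R_L) = 42.85 kΩ, so V_A = 26.4 × 42.85/124.8 = 9.060 V.
Then V_B = V_A × (R3‖R_L)/(R2 + R3‖R_L) = 9.060 × 3.848/42.85 = 0.814 V.

V ≈ 0.814 V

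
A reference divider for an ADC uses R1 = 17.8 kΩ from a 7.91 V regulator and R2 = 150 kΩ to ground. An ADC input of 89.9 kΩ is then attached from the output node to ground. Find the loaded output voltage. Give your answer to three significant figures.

V_out ≈ 6.01 V

The load sits in parallel with R2: R2‖R_L = (150 × 89.9) / (150 + 89.9) = 56.21 kΩ.
V_out = 7.91 × 56.21 / (17.8 + 56.21) = 7.91 × 56.21/74.01 = 6.01 V.
(Unloaded it would have been 7.07 V.)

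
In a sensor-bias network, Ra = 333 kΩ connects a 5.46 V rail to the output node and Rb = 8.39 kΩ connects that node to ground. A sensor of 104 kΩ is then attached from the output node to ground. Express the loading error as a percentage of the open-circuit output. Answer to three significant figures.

The divider's output (Thévenin) resistance is Ra‖Rb = 8.184 kΩ.
Fractional drop under load = R_th/(R_th + R_L) = 8.184 / (8.184 + 104) = 0.07295.
So the output falls by 7.29 %.

7.29 %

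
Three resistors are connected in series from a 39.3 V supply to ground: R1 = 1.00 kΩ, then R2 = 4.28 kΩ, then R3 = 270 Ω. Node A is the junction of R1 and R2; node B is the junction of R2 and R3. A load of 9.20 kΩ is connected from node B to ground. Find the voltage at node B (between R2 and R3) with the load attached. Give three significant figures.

At node B, R3 is in parallel with the load: R3‖R_L = 262.3 Ω.
Below node A the resistance is R2 + (R3‖R_L) = 4542 Ω, so V_A = 39.3 × 4542/5542 = 32.21 V.
Then V_B = V_A × (R3‖R_L)/(R2 + R3‖R_L) = 32.21 × 262.3/4542 = 1.86 V.

V ≈ 1.86 V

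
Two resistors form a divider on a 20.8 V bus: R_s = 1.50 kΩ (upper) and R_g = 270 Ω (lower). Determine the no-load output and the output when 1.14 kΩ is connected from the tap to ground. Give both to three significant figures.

Open-circuit: V = 20.8 × 270/(1500 + 270) = 3.17 V.
With the load, R_g becomes R_g‖R_L = 218.3 Ω, so V = 20.8 × 218.3/1718 = 2.64 V.

Unloaded: 3.17 V; loaded: 2.64 V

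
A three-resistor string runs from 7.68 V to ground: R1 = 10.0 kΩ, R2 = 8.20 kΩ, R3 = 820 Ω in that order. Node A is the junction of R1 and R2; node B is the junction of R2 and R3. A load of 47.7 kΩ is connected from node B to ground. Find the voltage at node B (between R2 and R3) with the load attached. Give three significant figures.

V ≈ 0.326 V

At node B, R3 is in parallel with the load: R3‖R_L = 806.1 Ω.
Below node A the resistance is R2 + (R3‖R_L) = 9006 Ω, so V_A = 7.68 × 9006/19010 = 3.639 V.
Then V_B = V_A × (R3‖R_L)/(R2 + R3‖R_L) = 3.639 × 806.1/9006 = 0.326 V.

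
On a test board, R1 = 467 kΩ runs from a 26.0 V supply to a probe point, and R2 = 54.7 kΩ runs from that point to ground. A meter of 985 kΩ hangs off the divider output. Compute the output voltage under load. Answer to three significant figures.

The load sits in parallel with R2: R2‖R_L = (54.7 × 985) / (54.7 + 985) = 51.82 kΩ.
V_out = 26.0 × 51.82 / (467 + 51.82) = 26.0 × 51.82/518.8 = 2.60 V.

V_out ≈ 2.60 V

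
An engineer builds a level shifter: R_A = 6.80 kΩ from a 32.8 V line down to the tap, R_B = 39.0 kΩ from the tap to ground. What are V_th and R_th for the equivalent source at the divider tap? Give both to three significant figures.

V_th is the open-circuit tap voltage: 32.8 × 39.0/(6.80 + 39.0) = 27.9 V.
With the supply zeroed, R_A and R_B appear in parallel from the tap: R_th = R_A‖R_B = (6.80 × 39.0)/45.80 = 5.79 kΩ.

V_th = 27.9 V, R_th = 5.79 kΩ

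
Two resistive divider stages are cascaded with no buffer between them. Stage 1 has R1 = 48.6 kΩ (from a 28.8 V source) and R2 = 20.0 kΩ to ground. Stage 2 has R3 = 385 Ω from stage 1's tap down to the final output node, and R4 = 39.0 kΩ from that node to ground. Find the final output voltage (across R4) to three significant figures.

Stage 2 presents R3+R4 = 39380 Ω as a load on stage 1's tap.
Stage 1's lower leg becomes R2‖(R3+R4) = 13260 Ω, so V_mid = 28.8 × 13260/61860 = 6.175 V.
Stage 2 is itself unloaded: V_out = V_mid × R4/(R3+R4) = 6.175 × 39000/39380 = 6.11 V.

V_out ≈ 6.11 V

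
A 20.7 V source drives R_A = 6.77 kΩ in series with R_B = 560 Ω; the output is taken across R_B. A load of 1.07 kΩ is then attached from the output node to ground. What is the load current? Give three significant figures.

I_L ≈ 0.996 mA

R_B‖R_L = 367.6 Ω; V_out = 20.7 × 367.6/7138 = 1.066 V.
I_L = V_out / R_L = 1.066 / 1.07 kΩ = 0.996 mA.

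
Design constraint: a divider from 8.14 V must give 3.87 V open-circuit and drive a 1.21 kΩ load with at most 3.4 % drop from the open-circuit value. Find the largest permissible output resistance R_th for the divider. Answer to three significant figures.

R_th ≤ 42.6 Ω

Loading drop = R_th/(R_th + R_L) ≤ 0.0340, so R_th ≤ R_L · ε/(1−ε) = 1.21 kΩ × 0.0340/0.9660 = 42.6 Ω.
(Any R1, R2 with R2/(R1+R2) = 0.475 and R1‖R2 ≤ 42.6 Ω will meet the spec.)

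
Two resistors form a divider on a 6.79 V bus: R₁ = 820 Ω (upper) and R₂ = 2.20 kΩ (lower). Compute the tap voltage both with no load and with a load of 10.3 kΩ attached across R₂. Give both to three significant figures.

Unloaded: 4.95 V; loaded: 4.68 V

Open-circuit: V = 6.79 × 2200/(820 + 2200) = 4.95 V.
With the load, R₂ becomes R₂‖R_L = 1813 Ω, so V = 6.79 × 1813/2633 = 4.68 V.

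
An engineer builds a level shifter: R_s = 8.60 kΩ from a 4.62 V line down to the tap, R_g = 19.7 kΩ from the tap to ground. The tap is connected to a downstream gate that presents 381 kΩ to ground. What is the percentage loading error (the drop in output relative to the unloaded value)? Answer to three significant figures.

The divider's output (Thévenin) resistance is R_s‖R_g = 5.987 kΩ.
Fractional drop under load = R_th/(R_th + R_L) = 5.987 / (5.987 + 381) = 0.01547.
So the output falls by 1.55 %.

1.55 %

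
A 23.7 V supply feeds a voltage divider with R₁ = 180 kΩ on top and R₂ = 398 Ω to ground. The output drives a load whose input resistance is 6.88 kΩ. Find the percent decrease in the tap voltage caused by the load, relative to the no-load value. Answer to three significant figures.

5.46 %

The divider's output (Thévenin) resistance is R₁‖R₂ = 397.1 Ω.
Fractional drop under load = R_th/(R_th + R_L) = 397.1 / (397.1 + 6880) = 0.05457.
So the output falls by 5.46 %.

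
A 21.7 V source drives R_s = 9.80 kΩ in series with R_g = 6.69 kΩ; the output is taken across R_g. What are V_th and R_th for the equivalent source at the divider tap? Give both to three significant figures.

V_th = 8.80 V, R_th = 3.98 kΩ

V_th is the open-circuit tap voltage: 21.7 × 6.69/(9.80 + 6.69) = 8.80 V.
With the supply zeroed, R_s and R_g appear in parallel from the tap: R_th = R_s‖R_g = (9.80 × 6.69)/16.49 = 3.98 kΩ.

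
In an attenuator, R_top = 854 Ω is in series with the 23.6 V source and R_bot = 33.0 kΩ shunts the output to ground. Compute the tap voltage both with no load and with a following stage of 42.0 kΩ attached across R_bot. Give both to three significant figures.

Open-circuit: V = 23.6 × 33000/(854 + 33000) = 23.0 V.
With the load, R_bot becomes R_bot‖R_L = 18480 Ω, so V = 23.6 × 18480/19330 = 22.6 V.

Unloaded: 23.0 V; loaded: 22.6 V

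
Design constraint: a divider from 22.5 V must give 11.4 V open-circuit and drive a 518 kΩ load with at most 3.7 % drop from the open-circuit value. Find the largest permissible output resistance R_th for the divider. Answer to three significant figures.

R_th ≤ 19.9 kΩ

Loading drop = R_th/(R_th + R_L) ≤ 0.0370, so R_th ≤ R_L · ε/(1−ε) = 518 kΩ × 0.0370/0.9630 = 19.9 kΩ.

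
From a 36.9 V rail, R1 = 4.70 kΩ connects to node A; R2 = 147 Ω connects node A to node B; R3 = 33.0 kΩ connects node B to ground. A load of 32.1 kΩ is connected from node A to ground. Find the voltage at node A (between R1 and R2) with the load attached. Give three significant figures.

Below node A the series string R2+R3 = 33150 Ω sits in parallel with the 32100 Ω load: 16310 Ω.
V_A = 36.9 × 16310/(4700 + 16310) = 28.6 V.

V ≈ 28.6 V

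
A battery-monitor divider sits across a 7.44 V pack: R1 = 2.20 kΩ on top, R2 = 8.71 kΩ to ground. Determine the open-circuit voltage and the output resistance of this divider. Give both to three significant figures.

V_th = 5.94 V, R_th = 1.76 kΩ

V_th is the open-circuit tap voltage: 7.44 × 8.71/(2.20 + 8.71) = 5.94 V.
With the supply zeroed, R1 and R2 appear in parallel from the tap: R_th = R1‖R2 = (2.20 × 8.71)/10.91 = 1.76 kΩ.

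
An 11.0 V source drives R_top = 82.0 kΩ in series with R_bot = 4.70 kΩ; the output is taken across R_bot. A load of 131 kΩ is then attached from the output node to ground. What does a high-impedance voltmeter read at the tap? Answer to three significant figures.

The load sits in parallel with R_bot: R_bot‖R_L = (4.70 × 131) / (4.70 + 131) = 4.537 kΩ.
V_out = 11.0 × 4.537 / (82.0 + 4.537) = 11.0 × 4.537/86.54 = 0.577 V.
(Unloaded it would have been 0.596 V.)

V_out ≈ 0.577 V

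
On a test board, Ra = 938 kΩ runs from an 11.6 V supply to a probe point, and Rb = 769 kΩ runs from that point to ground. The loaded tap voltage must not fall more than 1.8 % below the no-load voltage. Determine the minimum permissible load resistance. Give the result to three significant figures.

R_L(min) ≈ 23.1 MΩ

Output resistance R_th = Ra‖Rb = (938 × 769)/1707 = 422.6 kΩ.
The fractional drop is R_th/(R_th + R_L); requiring this ≤ 0.0180 gives R_L ≥ R_th(1/0.0180 − 1) = 422.6 × 54.56 = 23.1 MΩ.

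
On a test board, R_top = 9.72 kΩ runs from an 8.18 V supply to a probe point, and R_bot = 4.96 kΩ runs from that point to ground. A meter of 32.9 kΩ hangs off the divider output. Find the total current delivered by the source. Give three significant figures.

R_bot‖R_L = 4.310 kΩ, so the source sees R_top + R_bot‖R_L = 14.03 kΩ.
I = 8.18 V / 14.03 kΩ = 0.583 mA.

I ≈ 0.583 mA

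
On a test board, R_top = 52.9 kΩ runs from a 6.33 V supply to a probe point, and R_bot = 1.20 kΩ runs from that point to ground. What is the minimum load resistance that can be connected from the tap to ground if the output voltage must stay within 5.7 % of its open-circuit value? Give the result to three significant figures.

R_L(min) ≈ 19.4 kΩ

Output resistance R_th = R_top‖R_bot = (52.9 × 1.20)/54.10 = 1.173 kΩ.
The fractional drop is R_th/(R_th + R_L); requiring this ≤ 0.0570 gives R_L ≥ R_th(1/0.0570 − 1) = 1.173 × 16.54 = 19.4 kΩ.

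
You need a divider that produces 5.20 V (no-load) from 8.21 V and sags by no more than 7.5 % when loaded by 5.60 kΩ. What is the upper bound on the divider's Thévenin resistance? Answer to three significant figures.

Loading drop = R_th/(R_th + R_L) ≤ 0.0750, so R_th ≤ R_L · ε/(1−ε) = 5.60 kΩ × 0.0750/0.9250 = 454 Ω.
(Any R1, R2 with R2/(R1+R2) = 0.633 and R1‖R2 ≤ 454 Ω will meet the spec.)

R_th ≤ 454 Ω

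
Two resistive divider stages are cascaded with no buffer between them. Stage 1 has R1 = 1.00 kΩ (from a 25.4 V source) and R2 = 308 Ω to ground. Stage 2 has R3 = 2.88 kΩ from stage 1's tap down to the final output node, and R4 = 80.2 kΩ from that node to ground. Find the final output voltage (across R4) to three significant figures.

Stage 2 presents R3+R4 = 83080 Ω as a load on stage 1's tap.
Stage 1's lower leg becomes R2‖(R3+R4) = 306.9 Ω, so V_mid = 25.4 × 306.9/1307 = 5.964 V.
Stage 2 is itself unloaded: V_out = V_mid × R4/(R3+R4) = 5.964 × 80200/83080 = 5.76 V.

V_out ≈ 5.76 V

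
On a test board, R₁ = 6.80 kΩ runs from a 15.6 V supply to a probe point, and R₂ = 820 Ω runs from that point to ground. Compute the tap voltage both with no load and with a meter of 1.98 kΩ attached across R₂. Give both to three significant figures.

Unloaded: 1.68 V; loaded: 1.23 V

Open-circuit: V = 15.6 × 820/(6800 + 820) = 1.68 V.
With the load, R₂ becomes R₂‖R_L = 579.9 Ω, so V = 15.6 × 579.9/7380 = 1.23 V.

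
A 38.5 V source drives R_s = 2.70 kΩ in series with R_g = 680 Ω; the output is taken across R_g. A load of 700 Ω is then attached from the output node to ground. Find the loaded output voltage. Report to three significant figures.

The load sits in parallel with R_g: R_g‖R_L = (680 × 700) / (680 + 700) = 344.9 Ω.
V_out = 38.5 × 344.9 / (2700 + 344.9) = 38.5 × 344.9/3045 = 4.36 V.
(Unloaded it would have been 7.75 V.)

V_out ≈ 4.36 V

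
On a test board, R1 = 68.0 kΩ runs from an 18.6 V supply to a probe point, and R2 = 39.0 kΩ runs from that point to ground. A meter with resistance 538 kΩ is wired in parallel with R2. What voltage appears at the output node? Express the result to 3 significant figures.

The load sits in parallel with R2: R2‖R_L = (39.0 × 538) / (39.0 + 538) = 36.36 kΩ.
V_out = 18.6 × 36.36 / (68.0 + 36.36) = 18.6 × 36.36/104.4 = 6.48 V.
(Unloaded it would have been 6.78 V.)

V_out ≈ 6.48 V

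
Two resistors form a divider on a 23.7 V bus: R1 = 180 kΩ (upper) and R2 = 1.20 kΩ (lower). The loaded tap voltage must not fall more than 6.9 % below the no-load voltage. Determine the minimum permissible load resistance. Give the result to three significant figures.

Output resistance R_th = R1‖R2 = (180 × 1.20)/181.2 = 1.192 kΩ.
The fractional drop is R_th/(R_th + R_L); requiring this ≤ 0.0690 gives R_L ≥ R_th(1/0.0690 − 1) = 1.192 × 13.49 = 16.1 kΩ.

R_L(min) ≈ 16.1 kΩ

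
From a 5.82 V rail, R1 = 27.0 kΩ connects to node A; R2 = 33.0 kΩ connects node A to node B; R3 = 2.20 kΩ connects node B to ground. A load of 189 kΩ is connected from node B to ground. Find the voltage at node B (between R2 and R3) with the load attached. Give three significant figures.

V ≈ 0.204 V

At node B, R3 is in parallel with the load: R3‖R_L = 2.175 kΩ.
Below node A the resistance is R2 + (R3‖R_L) = 35.17 kΩ, so V_A = 5.82 × 35.17/62.17 = 3.293 V.
Then V_B = V_A × (R3‖R_L)/(R2 + R3‖R_L) = 3.293 × 2.175/35.17 = 0.204 V.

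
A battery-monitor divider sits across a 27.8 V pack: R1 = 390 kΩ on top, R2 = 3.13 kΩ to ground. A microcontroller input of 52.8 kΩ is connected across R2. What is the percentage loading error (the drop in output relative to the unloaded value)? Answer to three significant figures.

5.55 %

The divider's output (Thévenin) resistance is R1‖R2 = 3.105 kΩ.
Fractional drop under load = R_th/(R_th + R_L) = 3.105 / (3.105 + 52.8) = 0.05554.
So the output falls by 5.55 %.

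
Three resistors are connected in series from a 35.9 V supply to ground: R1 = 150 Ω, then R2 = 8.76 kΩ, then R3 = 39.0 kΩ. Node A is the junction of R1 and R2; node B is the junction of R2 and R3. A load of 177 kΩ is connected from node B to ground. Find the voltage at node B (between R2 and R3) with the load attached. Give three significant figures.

At node B, R3 is in parallel with the load: R3‖R_L = 31960 Ω.
Below node A the resistance is R2 + (R3‖R_L) = 40720 Ω, so V_A = 35.9 × 40720/40870 = 35.77 V.
Then V_B = V_A × (R3‖R_L)/(R2 + R3‖R_L) = 35.77 × 31960/40720 = 28.1 V.

V ≈ 28.1 V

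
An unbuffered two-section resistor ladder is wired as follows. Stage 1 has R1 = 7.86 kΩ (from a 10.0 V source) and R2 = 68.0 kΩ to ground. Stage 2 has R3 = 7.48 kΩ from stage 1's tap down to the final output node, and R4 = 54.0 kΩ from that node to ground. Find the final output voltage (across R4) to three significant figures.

V_out ≈ 7.06 V

Stage 2 presents R3+R4 = 61.48 kΩ as a load on stage 1's tap.
Stage 1's lower leg becomes R2‖(R3+R4) = 32.29 kΩ, so V_mid = 10.0 × 32.29/40.15 = 8.042 V.
Stage 2 is itself unloaded: V_out = V_mid × R4/(R3+R4) = 8.042 × 54.0/61.48 = 7.06 V.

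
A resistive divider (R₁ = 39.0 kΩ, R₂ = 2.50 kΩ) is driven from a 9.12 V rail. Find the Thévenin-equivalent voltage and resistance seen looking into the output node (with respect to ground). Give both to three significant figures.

V_th = 0.549 V, R_th = 2.35 kΩ

V_th is the open-circuit tap voltage: 9.12 × 2.50/(39.0 + 2.50) = 0.549 V.
With the supply zeroed, R₁ and R₂ appear in parallel from the tap: R_th = R₁‖R₂ = (39.0 × 2.50)/41.50 = 2.35 kΩ.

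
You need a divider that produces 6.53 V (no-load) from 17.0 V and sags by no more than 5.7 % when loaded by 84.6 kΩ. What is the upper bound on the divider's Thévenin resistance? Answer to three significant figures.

R_th ≤ 5.11 kΩ

Loading drop = R_th/(R_th + R_L) ≤ 0.0570, so R_th ≤ R_L · ε/(1−ε) = 84.6 kΩ × 0.0570/0.9430 = 5.11 kΩ.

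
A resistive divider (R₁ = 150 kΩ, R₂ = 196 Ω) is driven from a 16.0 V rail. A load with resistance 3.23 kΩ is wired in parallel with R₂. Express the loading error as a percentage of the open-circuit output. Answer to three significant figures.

The divider's output (Thévenin) resistance is R₁‖R₂ = 195.7 Ω.
Fractional drop under load = R_th/(R_th + R_L) = 195.7 / (195.7 + 3230) = 0.05714.
So the output falls by 5.71 %.

5.71 %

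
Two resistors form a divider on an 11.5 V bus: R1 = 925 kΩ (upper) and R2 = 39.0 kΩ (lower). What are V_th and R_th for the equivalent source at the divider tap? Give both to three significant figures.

V_th = 0.465 V, R_th = 37.4 kΩ

V_th is the open-circuit tap voltage: 11.5 × 39.0/(925 + 39.0) = 0.465 V.
With the supply zeroed, R1 and R2 appear in parallel from the tap: R_th = R1‖R2 = (925 × 39.0)/964.0 = 37.4 kΩ.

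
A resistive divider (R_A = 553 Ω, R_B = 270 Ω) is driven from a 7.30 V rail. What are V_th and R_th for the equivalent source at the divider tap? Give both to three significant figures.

V_th is the open-circuit tap voltage: 7.30 × 270/(553 + 270) = 2.39 V.
With the supply zeroed, R_A and R_B appear in parallel from the tap: R_th = R_A‖R_B = (553 × 270)/823.0 = 181 Ω.

V_th = 2.39 V, R_th = 181 Ω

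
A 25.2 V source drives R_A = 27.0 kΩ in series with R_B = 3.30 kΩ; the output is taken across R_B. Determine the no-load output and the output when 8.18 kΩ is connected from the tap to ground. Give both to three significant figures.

Unloaded: 2.74 V; loaded: 2.02 V

Open-circuit: V = 25.2 × 3.30/(27.0 + 3.30) = 2.74 V.
With the load, R_B becomes R_B‖R_L = 2.351 kΩ, so V = 25.2 × 2.351/29.35 = 2.02 V.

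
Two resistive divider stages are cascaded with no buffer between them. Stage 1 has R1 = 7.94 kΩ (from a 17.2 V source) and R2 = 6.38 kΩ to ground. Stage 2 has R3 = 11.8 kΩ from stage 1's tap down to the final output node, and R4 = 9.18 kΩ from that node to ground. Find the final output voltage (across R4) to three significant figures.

V_out ≈ 2.87 V

Stage 2 presents R3+R4 = 20.98 kΩ as a load on stage 1's tap.
Stage 1's lower leg becomes R2‖(R3+R4) = 4.892 kΩ, so V_mid = 17.2 × 4.892/12.83 = 6.557 V.
Stage 2 is itself unloaded: V_out = V_mid × R4/(R3+R4) = 6.557 × 9.18/20.98 = 2.87 V.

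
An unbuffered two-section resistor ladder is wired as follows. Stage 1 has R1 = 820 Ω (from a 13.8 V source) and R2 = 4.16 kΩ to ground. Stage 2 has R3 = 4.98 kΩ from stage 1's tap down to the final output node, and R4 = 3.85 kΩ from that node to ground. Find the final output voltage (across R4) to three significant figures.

V_out ≈ 4.66 V

Stage 2 presents R3+R4 = 8830 Ω as a load on stage 1's tap.
Stage 1's lower leg becomes R2‖(R3+R4) = 2828 Ω, so V_mid = 13.8 × 2828/3648 = 10.70 V.
Stage 2 is itself unloaded: V_out = V_mid × R4/(R3+R4) = 10.70 × 3850/8830 = 4.66 V.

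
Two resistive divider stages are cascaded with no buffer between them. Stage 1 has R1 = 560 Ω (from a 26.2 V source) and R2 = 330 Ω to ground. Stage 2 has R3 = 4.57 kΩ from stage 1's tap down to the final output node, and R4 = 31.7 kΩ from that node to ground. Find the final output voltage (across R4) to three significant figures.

Stage 2 presents R3+R4 = 36270 Ω as a load on stage 1's tap.
Stage 1's lower leg becomes R2‖(R3+R4) = 327.0 Ω, so V_mid = 26.2 × 327.0/887.0 = 9.659 V.
Stage 2 is itself unloaded: V_out = V_mid × R4/(R3+R4) = 9.659 × 31700/36270 = 8.44 V.

V_out ≈ 8.44 V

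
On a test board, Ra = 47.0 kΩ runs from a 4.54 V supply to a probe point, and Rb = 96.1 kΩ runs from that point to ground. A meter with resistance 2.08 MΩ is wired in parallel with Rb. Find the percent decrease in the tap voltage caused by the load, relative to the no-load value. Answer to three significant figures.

The divider's output (Thévenin) resistance is Ra‖Rb = 31.56 kΩ.
Fractional drop under load = R_th/(R_th + R_L) = 31.56 / (31.56 + 2080) = 0.01495.
So the output falls by 1.49 %.

1.49 %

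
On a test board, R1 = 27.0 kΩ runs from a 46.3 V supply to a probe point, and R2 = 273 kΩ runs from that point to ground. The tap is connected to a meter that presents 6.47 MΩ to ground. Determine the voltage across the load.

V_out ≈ 42.0 V

The load sits in parallel with R2: R2‖R_L = (273 × 6470) / (273 + 6470) = 261.9 kΩ.
V_out = 46.3 × 261.9 / (27.0 + 261.9) = 46.3 × 261.9/288.9 = 42.0 V.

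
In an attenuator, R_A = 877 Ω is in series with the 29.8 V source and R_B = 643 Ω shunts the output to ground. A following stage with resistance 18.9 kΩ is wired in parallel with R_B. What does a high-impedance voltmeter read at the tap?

V_out ≈ 12.4 V

The load sits in parallel with R_B: R_B‖R_L = (643 × 18900) / (643 + 18900) = 621.8 Ω.
V_out = 29.8 × 621.8 / (877 + 621.8) = 29.8 × 621.8/1499 = 12.4 V.
(Unloaded it would have been 12.6 V.)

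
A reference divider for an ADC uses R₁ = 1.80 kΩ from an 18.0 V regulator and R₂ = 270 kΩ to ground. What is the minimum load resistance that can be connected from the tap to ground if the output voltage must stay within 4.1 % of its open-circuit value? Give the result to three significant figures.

Output resistance R_th = R₁‖R₂ = (1.80 × 270)/271.8 = 1.788 kΩ.
The fractional drop is R_th/(R_th + R_L); requiring this ≤ 0.0410 gives R_L ≥ R_th(1/0.0410 − 1) = 1.788 × 23.39 = 41.8 kΩ.

R_L(min) ≈ 41.8 kΩ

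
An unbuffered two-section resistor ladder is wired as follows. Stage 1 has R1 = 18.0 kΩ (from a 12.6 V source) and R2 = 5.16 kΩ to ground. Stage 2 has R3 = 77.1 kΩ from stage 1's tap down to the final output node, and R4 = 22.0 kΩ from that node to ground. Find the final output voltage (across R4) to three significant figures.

Stage 2 presents R3+R4 = 99.10 kΩ as a load on stage 1's tap.
Stage 1's lower leg becomes R2‖(R3+R4) = 4.905 kΩ, so V_mid = 12.6 × 4.905/22.90 = 2.698 V.
Stage 2 is itself unloaded: V_out = V_mid × R4/(R3+R4) = 2.698 × 22.0/99.10 = 0.599 V.

V_out ≈ 0.599 V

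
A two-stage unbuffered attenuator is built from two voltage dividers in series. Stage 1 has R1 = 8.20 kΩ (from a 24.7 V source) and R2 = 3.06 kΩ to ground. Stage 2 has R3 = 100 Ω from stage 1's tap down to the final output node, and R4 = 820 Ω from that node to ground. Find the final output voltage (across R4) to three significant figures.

Stage 2 presents R3+R4 = 920.0 Ω as a load on stage 1's tap.
Stage 1's lower leg becomes R2‖(R3+R4) = 707.3 Ω, so V_mid = 24.7 × 707.3/8907 = 1.961 V.
Stage 2 is itself unloaded: V_out = V_mid × R4/(R3+R4) = 1.961 × 820/920.0 = 1.75 V.

V_out ≈ 1.75 V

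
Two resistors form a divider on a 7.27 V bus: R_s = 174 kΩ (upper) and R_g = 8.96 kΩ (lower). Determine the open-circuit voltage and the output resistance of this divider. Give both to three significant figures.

V_th = 0.356 V, R_th = 8.52 kΩ

V_th is the open-circuit tap voltage: 7.27 × 8.96/(174 + 8.96) = 0.356 V.
With the supply zeroed, R_s and R_g appear in parallel from the tap: R_th = R_s‖R_g = (174 × 8.96)/183.0 = 8.52 kΩ.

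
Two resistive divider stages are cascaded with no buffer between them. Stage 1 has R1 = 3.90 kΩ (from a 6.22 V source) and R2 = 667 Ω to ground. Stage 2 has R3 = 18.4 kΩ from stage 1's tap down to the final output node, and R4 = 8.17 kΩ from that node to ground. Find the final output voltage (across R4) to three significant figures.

V_out ≈ 0.273 V

Stage 2 presents R3+R4 = 26570 Ω as a load on stage 1's tap.
Stage 1's lower leg becomes R2‖(R3+R4) = 650.7 Ω, so V_mid = 6.22 × 650.7/4551 = 0.8894 V.
Stage 2 is itself unloaded: V_out = V_mid × R4/(R3+R4) = 0.8894 × 8170/26570 = 0.273 V.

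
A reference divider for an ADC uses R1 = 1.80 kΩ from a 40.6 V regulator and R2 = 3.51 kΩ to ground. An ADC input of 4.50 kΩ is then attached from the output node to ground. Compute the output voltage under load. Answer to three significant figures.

The load sits in parallel with R2: R2‖R_L = (3.51 × 4.50) / (3.51 + 4.50) = 1.972 kΩ.
V_out = 40.6 × 1.972 / (1.80 + 1.972) = 40.6 × 1.972/3.772 = 21.2 V.
(Unloaded it would have been 26.8 V.)

V_out ≈ 21.2 V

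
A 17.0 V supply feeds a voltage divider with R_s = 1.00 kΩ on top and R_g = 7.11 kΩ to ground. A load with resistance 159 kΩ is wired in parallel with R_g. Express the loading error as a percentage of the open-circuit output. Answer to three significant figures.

The divider's output (Thévenin) resistance is R_s‖R_g = 0.8767 kΩ.
Fractional drop under load = R_th/(R_th + R_L) = 0.8767 / (0.8767 + 159) = 0.005484.
So the output falls by 0.548 %.

0.548 %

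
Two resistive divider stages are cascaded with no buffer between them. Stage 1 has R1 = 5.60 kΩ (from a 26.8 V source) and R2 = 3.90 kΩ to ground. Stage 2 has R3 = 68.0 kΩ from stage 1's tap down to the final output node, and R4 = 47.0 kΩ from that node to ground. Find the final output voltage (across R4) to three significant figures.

V_out ≈ 4.41 V

Stage 2 presents R3+R4 = 115.0 kΩ as a load on stage 1's tap.
Stage 1's lower leg becomes R2‖(R3+R4) = 3.772 kΩ, so V_mid = 26.8 × 3.772/9.372 = 10.79 V.
Stage 2 is itself unloaded: V_out = V_mid × R4/(R3+R4) = 10.79 × 47.0/115.0 = 4.41 V.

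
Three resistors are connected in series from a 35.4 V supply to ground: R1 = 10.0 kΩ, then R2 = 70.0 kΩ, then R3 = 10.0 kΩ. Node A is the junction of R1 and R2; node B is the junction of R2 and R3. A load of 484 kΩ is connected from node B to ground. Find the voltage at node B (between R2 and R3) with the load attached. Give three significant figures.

V ≈ 3.86 V

At node B, R3 is in parallel with the load: R3‖R_L = 9.798 kΩ.
Below node A the resistance is R2 + (R3‖R_L) = 79.80 kΩ, so V_A = 35.4 × 79.80/89.80 = 31.46 V.
Then V_B = V_A × (R3‖R_L)/(R2 + R3‖R_L) = 31.46 × 9.798/79.80 = 3.86 V.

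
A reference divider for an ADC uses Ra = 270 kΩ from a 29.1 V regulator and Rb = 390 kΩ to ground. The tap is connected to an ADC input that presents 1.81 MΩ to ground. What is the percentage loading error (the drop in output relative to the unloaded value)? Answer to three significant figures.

The divider's output (Thévenin) resistance is Ra‖Rb = 159.5 kΩ.
Fractional drop under load = R_th/(R_th + R_L) = 159.5 / (159.5 + 1810) = 0.08101.
So the output falls by 8.10 %.

8.10 %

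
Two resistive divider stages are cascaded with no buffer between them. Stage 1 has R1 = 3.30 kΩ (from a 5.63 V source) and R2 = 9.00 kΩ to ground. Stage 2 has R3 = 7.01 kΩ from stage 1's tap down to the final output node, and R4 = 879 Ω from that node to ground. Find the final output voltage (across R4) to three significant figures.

V_out ≈ 0.351 V

Stage 2 presents R3+R4 = 7889 Ω as a load on stage 1's tap.
Stage 1's lower leg becomes R2‖(R3+R4) = 4204 Ω, so V_mid = 5.63 × 4204/7504 = 3.154 V.
Stage 2 is itself unloaded: V_out = V_mid × R4/(R3+R4) = 3.154 × 879/7889 = 0.351 V.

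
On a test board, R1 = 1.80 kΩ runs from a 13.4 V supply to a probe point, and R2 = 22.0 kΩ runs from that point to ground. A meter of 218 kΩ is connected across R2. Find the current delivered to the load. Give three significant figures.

R2‖R_L = 19.98 kΩ; V_out = 13.4 × 19.98/21.78 = 12.29 V.
I_L = V_out / R_L = 12.29 / 218 kΩ = 0.0564 mA.

I_L ≈ 0.0564 mA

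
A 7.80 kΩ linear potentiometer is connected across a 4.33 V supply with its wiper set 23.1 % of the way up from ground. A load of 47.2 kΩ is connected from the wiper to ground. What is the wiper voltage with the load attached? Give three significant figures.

The wiper splits the pot into (1−α)R = 5.998 kΩ above and αR = 1.802 kΩ below.
Lower section ‖ load = 1.736 kΩ.
V_wiper = 4.33 × 1.736/(5.998 + 1.736) = 0.972 V.

V ≈ 0.972 V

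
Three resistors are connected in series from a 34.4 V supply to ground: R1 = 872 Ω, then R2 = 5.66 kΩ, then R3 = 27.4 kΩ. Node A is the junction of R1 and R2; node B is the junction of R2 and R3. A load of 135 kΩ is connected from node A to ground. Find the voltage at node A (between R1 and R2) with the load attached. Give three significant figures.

Below node A the series string R2+R3 = 33060 Ω sits in parallel with the 135000 Ω load: 26560 Ω.
V_A = 34.4 × 26560/(872 + 26560) = 33.3 V.

V ≈ 33.3 V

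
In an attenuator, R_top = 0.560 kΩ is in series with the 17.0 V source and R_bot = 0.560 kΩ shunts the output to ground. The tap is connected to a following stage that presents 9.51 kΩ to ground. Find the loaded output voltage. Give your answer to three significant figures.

The load sits in parallel with R_bot: R_bot‖R_L = (560 × 9510) / (560 + 9510) = 528.9 Ω.
V_out = 17.0 × 528.9 / (560 + 528.9) = 17.0 × 528.9/1089 = 8.26 V.

V_out ≈ 8.26 V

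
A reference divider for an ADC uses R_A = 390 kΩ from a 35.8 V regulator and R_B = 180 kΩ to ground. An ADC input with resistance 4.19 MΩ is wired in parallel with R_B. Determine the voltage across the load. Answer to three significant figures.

V_out ≈ 11.0 V

The load sits in parallel with R_B: R_B‖R_L = (180 × 4190) / (180 + 4190) = 172.6 kΩ.
V_out = 35.8 × 172.6 / (390 + 172.6) = 35.8 × 172.6/562.6 = 11.0 V.
(Unloaded it would have been 11.3 V.)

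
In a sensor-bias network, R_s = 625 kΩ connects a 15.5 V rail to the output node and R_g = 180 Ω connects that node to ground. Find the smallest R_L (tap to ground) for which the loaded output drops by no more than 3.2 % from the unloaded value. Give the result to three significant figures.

R_L(min) ≈ 5.44 kΩ

Output resistance R_th = R_s‖R_g = (625000 × 180)/625200 = 179.9 Ω.
The fractional drop is R_th/(R_th + R_L); requiring this ≤ 0.0320 gives R_L ≥ R_th(1/0.0320 − 1) = 179.9 × 30.25 = 5.44 kΩ.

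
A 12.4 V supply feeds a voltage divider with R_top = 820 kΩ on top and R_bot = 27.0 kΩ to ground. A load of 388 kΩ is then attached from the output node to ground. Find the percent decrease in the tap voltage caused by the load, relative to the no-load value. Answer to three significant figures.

6.31 %

The divider's output (Thévenin) resistance is R_top‖R_bot = 26.14 kΩ.
Fractional drop under load = R_th/(R_th + R_L) = 26.14 / (26.14 + 388) = 0.06312.
So the output falls by 6.31 %.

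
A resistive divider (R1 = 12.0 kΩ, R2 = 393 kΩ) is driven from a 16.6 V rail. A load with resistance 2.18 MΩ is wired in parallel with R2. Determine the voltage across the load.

V_out ≈ 16.0 V

The load sits in parallel with R2: R2‖R_L = (393 × 2180) / (393 + 2180) = 333.0 kΩ.
V_out = 16.6 × 333.0 / (12.0 + 333.0) = 16.6 × 333.0/345.0 = 16.0 V.
(Unloaded it would have been 16.1 V.)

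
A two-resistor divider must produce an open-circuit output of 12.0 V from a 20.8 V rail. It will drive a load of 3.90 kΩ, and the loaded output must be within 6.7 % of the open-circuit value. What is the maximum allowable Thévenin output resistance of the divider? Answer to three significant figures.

R_th ≤ 280 Ω

Loading drop = R_th/(R_th + R_L) ≤ 0.0670, so R_th ≤ R_L · ε/(1−ε) = 3.90 kΩ × 0.0670/0.9330 = 280 Ω.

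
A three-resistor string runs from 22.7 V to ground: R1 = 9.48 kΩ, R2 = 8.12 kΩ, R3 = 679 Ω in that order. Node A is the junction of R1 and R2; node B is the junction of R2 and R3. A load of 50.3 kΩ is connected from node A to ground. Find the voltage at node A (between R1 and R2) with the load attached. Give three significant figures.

V ≈ 10.0 V

Below node A the series string R2+R3 = 8799 Ω sits in parallel with the 50300 Ω load: 7489 Ω.
V_A = 22.7 × 7489/(9480 + 7489) = 10.0 V.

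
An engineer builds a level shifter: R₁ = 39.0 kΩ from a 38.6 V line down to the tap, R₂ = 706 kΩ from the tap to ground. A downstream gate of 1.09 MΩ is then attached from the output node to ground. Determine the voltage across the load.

The load sits in parallel with R₂: R₂‖R_L = (706 × 1090) / (706 + 1090) = 428.5 kΩ.
V_out = 38.6 × 428.5 / (39.0 + 428.5) = 38.6 × 428.5/467.5 = 35.4 V.

V_out ≈ 35.4 V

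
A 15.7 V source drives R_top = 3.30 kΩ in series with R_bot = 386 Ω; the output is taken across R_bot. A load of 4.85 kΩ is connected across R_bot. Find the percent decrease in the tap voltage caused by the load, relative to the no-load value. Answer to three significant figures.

6.65 %

The divider's output (Thévenin) resistance is R_top‖R_bot = 345.6 Ω.
Fractional drop under load = R_th/(R_th + R_L) = 345.6 / (345.6 + 4850) = 0.06651.
So the output falls by 6.65 %.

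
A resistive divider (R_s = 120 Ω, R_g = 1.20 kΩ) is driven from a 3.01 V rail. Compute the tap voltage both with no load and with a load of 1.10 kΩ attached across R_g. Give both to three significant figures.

Open-circuit: V = 3.01 × 1200/(120 + 1200) = 2.74 V.
With the load, R_g becomes R_g‖R_L = 573.9 Ω, so V = 3.01 × 573.9/693.9 = 2.49 V.

Unloaded: 2.74 V; loaded: 2.49 V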